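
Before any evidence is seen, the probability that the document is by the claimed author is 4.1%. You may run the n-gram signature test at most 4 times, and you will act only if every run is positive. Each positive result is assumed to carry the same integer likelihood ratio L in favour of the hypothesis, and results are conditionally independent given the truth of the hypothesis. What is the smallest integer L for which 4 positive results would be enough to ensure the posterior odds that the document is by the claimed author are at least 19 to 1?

5

Prior odds = 0.041/0.959 = 41/959.
Target odds = 19.
Need L⁴ ≥ 19 ÷ (41/959) = 18221/41.
4⁴ = 256 < 18221/41 ≤ 625 = 5⁴, so L = 5.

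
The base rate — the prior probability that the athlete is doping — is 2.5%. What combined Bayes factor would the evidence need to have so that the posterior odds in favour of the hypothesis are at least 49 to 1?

1911

Prior odds = 0.025/0.975 = 1/39.
Target odds = 49.
Required Bayes factor = 49 ÷ (1/39) = 1911.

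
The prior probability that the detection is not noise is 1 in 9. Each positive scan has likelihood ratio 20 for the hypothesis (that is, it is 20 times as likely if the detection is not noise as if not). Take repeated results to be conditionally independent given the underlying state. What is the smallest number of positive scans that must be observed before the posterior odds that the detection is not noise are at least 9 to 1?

2

Prior odds = (1/9)/(8/9) = 0.125.
Likelihood ratio per positive scan = 20.
Target odds = 9.
Require 20ⁿ ≥ 9 ÷ 0.125 = 72.
20¹ = 20 falls short of 72 but 20² = 400 reaches it, so n = 2.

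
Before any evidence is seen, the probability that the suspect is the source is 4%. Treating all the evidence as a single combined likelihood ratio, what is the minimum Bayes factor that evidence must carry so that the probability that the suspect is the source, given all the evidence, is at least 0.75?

72

Prior odds = 0.04/0.96 = 1/24.
Target odds = 0.75/0.25 = 3.
Required Bayes factor = 3 ÷ (1/24) = 72.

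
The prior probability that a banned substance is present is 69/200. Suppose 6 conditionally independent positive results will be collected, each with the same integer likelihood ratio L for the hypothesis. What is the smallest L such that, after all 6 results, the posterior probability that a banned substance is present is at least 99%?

Prior odds = 0.345/0.655 = 69/131.
Target odds = 0.99/0.01 = 99.
Need L⁶ ≥ 99 ÷ (69/131) = 4323/23.
2⁶ = 64 < 4323/23 ≤ 729 = 3⁶, so L = 3.

3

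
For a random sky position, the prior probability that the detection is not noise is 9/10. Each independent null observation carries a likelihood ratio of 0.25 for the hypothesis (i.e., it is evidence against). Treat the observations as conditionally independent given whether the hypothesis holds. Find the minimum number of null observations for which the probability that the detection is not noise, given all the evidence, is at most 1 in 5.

Prior odds = 0.9/0.1 = 9.
Likelihood ratio per null observation = 0.25.
Target posterior odds = 0.2/0.8 = 0.25.
Need 9 × 0.25ⁿ ≤ 0.25, i.e. 0.25ⁿ ≤ 1/36.
0.25² = 0.0625 is still above 1/36 but 0.25³ = 0.015625 is at or below it, so n = 3.

3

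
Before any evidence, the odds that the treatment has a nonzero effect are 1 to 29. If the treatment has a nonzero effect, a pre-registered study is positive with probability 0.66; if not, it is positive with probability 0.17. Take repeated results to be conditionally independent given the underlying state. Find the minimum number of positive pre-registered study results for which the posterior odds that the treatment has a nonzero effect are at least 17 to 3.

4

Prior odds = 1/29.
Likelihood ratio of a positive = 0.66/0.17 = 66/17.
Target odds = 17/3.
Need (1/29) × (66/17)ⁿ ≥ 17/3, i.e. (66/17)ⁿ ≥ 493/3.
(66/17)³ = 287496/4913 falls short of 493/3 but (66/17)⁴ = 18974736/83521 reaches it, so n = 4.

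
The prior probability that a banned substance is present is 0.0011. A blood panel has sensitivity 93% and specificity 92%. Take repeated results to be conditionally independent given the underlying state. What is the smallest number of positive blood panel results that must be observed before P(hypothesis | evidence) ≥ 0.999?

6

Prior odds: 0.0011 ÷ 0.9989 = 11/9989.
False-positive rate = 1 − 0.92 = 0.08; likelihood ratio of a positive = 0.93/0.08 = 11.625.
Target posterior odds = 0.999/0.001 = 999.
Require 11.625ⁿ ≥ 999 ÷ (11/9989) = 9979011/11.
11.625⁵ ≈212307 falls short of 9979011/11 but 11.625⁶ ≈2.46807e+06 reaches it, so n = 6.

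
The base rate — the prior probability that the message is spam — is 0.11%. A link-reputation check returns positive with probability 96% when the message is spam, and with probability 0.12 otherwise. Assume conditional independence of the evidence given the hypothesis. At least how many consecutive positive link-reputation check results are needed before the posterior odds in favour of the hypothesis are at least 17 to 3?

5

Prior odds = 0.0011/0.9989 = 11/9989.
Likelihood ratio of a positive result = 0.96/0.12 = 8.
Target odds = 17/3.
Need (11/9989) × 8ⁿ ≥ 17/3, i.e. 8ⁿ ≥ 169813/33.
8⁴ = 4096 falls short of 169813/33 but 8⁵ = 32768 reaches it, so n = 5.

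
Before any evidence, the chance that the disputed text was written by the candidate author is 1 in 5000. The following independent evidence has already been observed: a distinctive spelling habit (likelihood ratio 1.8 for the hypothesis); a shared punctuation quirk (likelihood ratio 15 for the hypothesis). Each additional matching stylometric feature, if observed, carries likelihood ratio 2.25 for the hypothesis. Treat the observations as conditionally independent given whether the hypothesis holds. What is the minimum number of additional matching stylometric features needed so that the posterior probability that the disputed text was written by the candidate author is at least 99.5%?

Prior odds = 0.0002/0.9998 = 1/4999.
Combined Bayes factor of the evidence already in hand = 1.8 × 15 = 27.
Odds after that evidence = (1/4999) × 27 = 27/4999.
Target odds = 0.995/0.005 = 199.
Need 2.25ⁿ ≥ 199 ÷ (27/4999) = 994801/27.
2.25¹² ≈16834.1 falls short of 994801/27 but 2.25¹³ ≈37876.8 reaches it, so n = 13.

13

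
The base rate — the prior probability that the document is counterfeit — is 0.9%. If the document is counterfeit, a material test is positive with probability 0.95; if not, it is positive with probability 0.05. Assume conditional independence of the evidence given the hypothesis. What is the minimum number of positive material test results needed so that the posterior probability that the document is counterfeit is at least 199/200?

4

Prior odds: 0.009 ÷ 0.991 = 9/991.
Likelihood ratio of a positive = 0.95/0.05 = 19.
Target posterior odds = 0.995/0.005 = 199.
Require 19ⁿ ≥ 199 ÷ (9/991) = 197209/9.
19³ = 6859 falls short of 197209/9 but 19⁴ = 130321 reaches it, so n = 4.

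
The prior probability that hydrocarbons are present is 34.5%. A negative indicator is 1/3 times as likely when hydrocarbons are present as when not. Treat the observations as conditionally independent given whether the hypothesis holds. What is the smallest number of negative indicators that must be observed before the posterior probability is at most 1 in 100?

4

Prior odds = 0.345/0.655 = 69/131.
Likelihood ratio per negative indicator = 1/3.
Target odds: 0.01 ÷ 0.99 = 1/99.
Require (1/3)ⁿ ≤ 1/99 ÷ (69/131) = 131/6831.
(1/3)³ = 1/27 is still above 131/6831 but (1/3)⁴ = 1/81 is at or below it, so n = 4.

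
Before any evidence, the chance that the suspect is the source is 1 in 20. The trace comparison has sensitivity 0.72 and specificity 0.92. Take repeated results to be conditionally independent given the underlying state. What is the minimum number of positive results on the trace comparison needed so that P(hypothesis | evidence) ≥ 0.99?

4

Prior odds: 0.05 ÷ 0.95 = 1/19.
False-positive rate = 1 − 0.92 = 0.08; likelihood ratio of a positive = 0.72/0.08 = 9.
Target odds: 0.99 ÷ 0.01 = 99.
Require 9ⁿ ≥ 99 ÷ (1/19) = 1881.
9³ = 729 falls short of 1881 but 9⁴ = 6561 reaches it, so n = 4.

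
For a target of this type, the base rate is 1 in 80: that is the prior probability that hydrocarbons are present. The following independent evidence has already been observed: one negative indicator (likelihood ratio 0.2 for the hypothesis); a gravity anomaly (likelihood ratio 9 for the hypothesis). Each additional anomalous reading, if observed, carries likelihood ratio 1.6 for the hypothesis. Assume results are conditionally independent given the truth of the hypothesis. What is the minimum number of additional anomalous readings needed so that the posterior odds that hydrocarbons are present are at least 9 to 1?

Prior odds = 0.0125/0.9875 = 1/79.
Combined Bayes factor of the evidence already in hand = 0.2 × 9 = 1.8.
Odds after that evidence = (1/79) × 1.8 = 9/395.
Target odds = 9.
Need 1.6ⁿ ≥ 9 ÷ (9/395) = 395.
1.6¹² ≈281.475 falls short of 395 but 1.6¹³ ≈450.36 reaches it, so n = 13.

13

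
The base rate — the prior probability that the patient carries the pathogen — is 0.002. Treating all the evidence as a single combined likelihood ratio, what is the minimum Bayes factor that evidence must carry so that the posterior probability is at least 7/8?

Prior odds = 0.002/0.998 = 1/499.
Target odds = 0.875/0.125 = 7.
Required Bayes factor = 7 ÷ (1/499) = 3493.

3493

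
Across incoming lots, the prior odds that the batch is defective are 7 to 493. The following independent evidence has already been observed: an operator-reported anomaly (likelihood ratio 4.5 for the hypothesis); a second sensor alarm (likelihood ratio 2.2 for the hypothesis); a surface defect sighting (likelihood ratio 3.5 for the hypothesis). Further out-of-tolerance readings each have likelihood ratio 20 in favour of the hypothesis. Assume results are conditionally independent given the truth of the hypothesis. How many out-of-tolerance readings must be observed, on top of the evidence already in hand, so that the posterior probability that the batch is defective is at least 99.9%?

Prior odds = 7/493.
Combined Bayes factor of the evidence already in hand = 4.5 × 2.2 × 3.5 = 34.65.
Odds after that evidence = (7/493) × 34.65 = 4851/9860.
Target odds = 0.999/0.001 = 999.
Need 20ⁿ ≥ 999 ÷ (4851/9860) = 1094460/539.
20² = 400 falls short of 1094460/539 but 20³ = 8000 reaches it, so n = 3.

3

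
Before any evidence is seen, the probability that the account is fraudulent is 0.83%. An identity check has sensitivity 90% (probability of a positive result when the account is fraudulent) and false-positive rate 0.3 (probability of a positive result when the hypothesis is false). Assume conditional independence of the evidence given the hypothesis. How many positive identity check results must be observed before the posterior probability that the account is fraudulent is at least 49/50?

8

Prior odds: 0.0083 ÷ 0.9917 = 83/9917.
Likelihood ratio of a positive result = 0.9/0.3 = 3.
Target odds: 0.98 ÷ 0.02 = 49.
Need (83/9917) × 3ⁿ ≥ 49, i.e. 3ⁿ ≥ 485933/83.
3⁷ = 2187 falls short of 485933/83 but 3⁸ = 6561 reaches it, so n = 8.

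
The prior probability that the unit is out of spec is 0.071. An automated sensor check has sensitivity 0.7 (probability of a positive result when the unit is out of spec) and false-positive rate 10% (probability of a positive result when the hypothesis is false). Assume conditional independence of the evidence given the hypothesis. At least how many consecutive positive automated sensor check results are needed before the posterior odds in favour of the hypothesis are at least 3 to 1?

2

Prior odds: 0.071 ÷ 0.929 = 71/929.
Likelihood ratio of a positive result = 0.7/0.1 = 7.
Target odds = 3.
Need (71/929) × 7ⁿ ≥ 3, i.e. 7ⁿ ≥ 2787/71.
7¹ = 7 falls short of 2787/71 but 7² = 49 reaches it, so n = 2.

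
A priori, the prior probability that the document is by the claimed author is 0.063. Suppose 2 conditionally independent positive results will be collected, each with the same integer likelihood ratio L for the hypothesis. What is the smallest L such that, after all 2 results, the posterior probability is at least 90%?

Prior odds = 0.063/0.937 = 63/937.
Target odds = 0.9/0.1 = 9.
Need L² ≥ 9 ÷ (63/937) = 937/7.
11² = 121 < 937/7 ≤ 144 = 12², so L = 12.

12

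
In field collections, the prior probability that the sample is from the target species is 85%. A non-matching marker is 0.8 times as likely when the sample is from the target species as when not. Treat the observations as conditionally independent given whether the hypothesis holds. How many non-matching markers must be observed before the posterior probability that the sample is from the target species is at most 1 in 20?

21

Prior odds = 0.85/0.15 = 17/3.
Likelihood ratio per non-matching marker = 0.8.
Target posterior odds = 0.05/0.95 = 1/19.
Need (17/3) × 0.8ⁿ ≤ 1/19, i.e. 0.8ⁿ ≤ 3/323.
0.8²⁰ ≈0.0115292 is still above 3/323 but 0.8²¹ ≈0.00922337 is at or below it, so n = 21.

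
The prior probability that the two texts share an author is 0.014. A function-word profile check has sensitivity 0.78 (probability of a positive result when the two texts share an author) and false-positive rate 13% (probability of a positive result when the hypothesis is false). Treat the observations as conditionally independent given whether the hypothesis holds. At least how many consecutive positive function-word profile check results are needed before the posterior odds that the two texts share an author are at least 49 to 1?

5

Prior odds = 0.014/0.986 = 7/493.
Likelihood ratio of a positive result = 0.78/0.13 = 6.
Target odds = 49.
Need (7/493) × 6ⁿ ≥ 49, i.e. 6ⁿ ≥ 3451.
6⁴ = 1296 falls short of 3451 but 6⁵ = 7776 reaches it, so n = 5.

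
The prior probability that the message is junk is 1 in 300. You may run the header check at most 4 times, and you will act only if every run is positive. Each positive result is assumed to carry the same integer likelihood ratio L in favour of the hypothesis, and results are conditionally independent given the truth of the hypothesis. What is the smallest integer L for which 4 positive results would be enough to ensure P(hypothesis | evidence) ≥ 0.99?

14

Prior odds = (1/300)/(299/300) = 1/299.
Target odds = 0.99/0.01 = 99.
Need L⁴ ≥ 99 ÷ (1/299) = 29601.
13⁴ = 28561 < 29601 ≤ 38416 = 14⁴, so L = 14.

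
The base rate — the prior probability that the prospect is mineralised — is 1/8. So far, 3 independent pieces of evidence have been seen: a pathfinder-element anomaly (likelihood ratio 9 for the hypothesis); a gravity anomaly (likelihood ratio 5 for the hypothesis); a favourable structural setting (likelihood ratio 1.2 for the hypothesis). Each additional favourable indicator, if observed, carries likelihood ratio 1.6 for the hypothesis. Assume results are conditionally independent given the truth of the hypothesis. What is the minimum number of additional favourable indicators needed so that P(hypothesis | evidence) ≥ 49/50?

4

Prior odds = 0.125/0.875 = 1/7.
Combined Bayes factor of the evidence already in hand = 9 × 5 × 1.2 = 54.
Odds after that evidence = (1/7) × 54 = 54/7.
Target odds = 0.98/0.02 = 49.
Need 1.6ⁿ ≥ 49 ÷ (54/7) = 343/54.
1.6³ = 4.096 falls short of 343/54 but 1.6⁴ = 6.5536 reaches it, so n = 4.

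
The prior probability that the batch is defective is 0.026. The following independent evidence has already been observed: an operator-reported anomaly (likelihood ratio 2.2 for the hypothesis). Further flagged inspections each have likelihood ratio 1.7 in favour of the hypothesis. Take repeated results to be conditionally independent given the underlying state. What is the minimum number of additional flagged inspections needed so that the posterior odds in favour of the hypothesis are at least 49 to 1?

13

Prior odds = 0.026/0.974 = 13/487.
Bayes factor of the evidence already in hand = 2.2.
Odds after that evidence = (13/487) × 2.2 = 143/2435.
Target odds = 49.
Need 1.7ⁿ ≥ 49 ÷ (143/2435) = 119315/143.
1.7¹² ≈582.622 falls short of 119315/143 but 1.7¹³ ≈990.458 reaches it, so n = 13.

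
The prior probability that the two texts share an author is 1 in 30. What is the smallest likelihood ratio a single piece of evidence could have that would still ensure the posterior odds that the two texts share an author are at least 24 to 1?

Prior odds = (1/30)/(29/30) = 1/29.
Target odds = 24.
Required Bayes factor = 24 ÷ (1/29) = 696.

696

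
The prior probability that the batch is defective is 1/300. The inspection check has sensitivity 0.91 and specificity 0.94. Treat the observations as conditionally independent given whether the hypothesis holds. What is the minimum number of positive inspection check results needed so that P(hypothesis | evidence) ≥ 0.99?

4

Prior odds = (1/300)/(299/300) = 1/299.
False-positive rate = 1 − 0.94 = 0.06; likelihood ratio of a positive = 0.91/0.06 = 91/6.
Target posterior odds = 0.99/0.01 = 99.
Need (1/299) × (91/6)ⁿ ≥ 99, i.e. (91/6)ⁿ ≥ 29601.
(91/6)³ = 753571/216 falls short of 29601 but (91/6)⁴ = 68574961/1296 reaches it, so n = 4.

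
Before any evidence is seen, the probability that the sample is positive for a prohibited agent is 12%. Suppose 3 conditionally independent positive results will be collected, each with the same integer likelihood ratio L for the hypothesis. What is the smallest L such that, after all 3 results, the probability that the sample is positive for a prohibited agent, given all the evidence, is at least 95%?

6

Prior odds = 0.12/0.88 = 3/22.
Target odds = 0.95/0.05 = 19.
Need L³ ≥ 19 ÷ (3/22) = 418/3.
5³ = 125 < 418/3 ≤ 216 = 6³, so L = 6.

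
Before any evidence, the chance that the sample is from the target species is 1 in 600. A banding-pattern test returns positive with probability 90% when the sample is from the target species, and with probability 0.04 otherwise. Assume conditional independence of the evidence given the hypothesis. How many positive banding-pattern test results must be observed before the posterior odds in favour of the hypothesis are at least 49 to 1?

Prior odds = (1/600)/(599/600) = 1/599.
Likelihood ratio of a positive result = 0.9/0.04 = 22.5.
Target odds = 49.
Need (1/599) × 22.5ⁿ ≥ 49, i.e. 22.5ⁿ ≥ 29351.
22.5³ = 11390.625 falls short of 29351 but 22.5⁴ = 256289.0625 reaches it, so n = 4.

4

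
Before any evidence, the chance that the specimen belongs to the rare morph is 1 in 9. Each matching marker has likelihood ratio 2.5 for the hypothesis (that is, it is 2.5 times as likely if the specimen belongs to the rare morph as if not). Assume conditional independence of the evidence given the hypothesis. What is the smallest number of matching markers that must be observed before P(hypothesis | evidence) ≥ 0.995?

Prior odds = (1/9)/(8/9) = 0.125.
Likelihood ratio per matching marker = 2.5.
Target posterior odds = 0.995/0.005 = 199.
Need 0.125 × 2.5ⁿ ≥ 199, i.e. 2.5ⁿ ≥ 1592.
2.5⁸ = 390625/256 falls short of 1592 but 2.5⁹ = 1953125/512 reaches it, so n = 9.

9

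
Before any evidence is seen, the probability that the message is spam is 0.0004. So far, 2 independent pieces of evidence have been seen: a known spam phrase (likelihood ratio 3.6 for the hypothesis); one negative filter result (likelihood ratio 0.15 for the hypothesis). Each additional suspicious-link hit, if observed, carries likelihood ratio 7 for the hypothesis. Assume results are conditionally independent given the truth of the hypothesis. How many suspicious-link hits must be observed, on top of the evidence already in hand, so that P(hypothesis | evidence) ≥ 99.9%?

8

Prior odds = 0.0004/0.9996 = 1/2499.
Combined Bayes factor of the evidence already in hand = 3.6 × 0.15 = 0.54.
Odds after that evidence = (1/2499) × 0.54 = 9/41650.
Target odds = 0.999/0.001 = 999.
Need 7ⁿ ≥ 999 ÷ (9/41650) = 4623150.
7⁷ = 823543 falls short of 4623150 but 7⁸ = 5764801 reaches it, so n = 8.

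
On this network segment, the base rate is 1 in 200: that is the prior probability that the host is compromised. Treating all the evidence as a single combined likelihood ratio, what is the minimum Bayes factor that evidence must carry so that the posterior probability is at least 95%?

Prior odds = 0.005/0.995 = 1/199.
Target odds = 0.95/0.05 = 19.
Required Bayes factor = 19 ÷ (1/199) = 3781.

3781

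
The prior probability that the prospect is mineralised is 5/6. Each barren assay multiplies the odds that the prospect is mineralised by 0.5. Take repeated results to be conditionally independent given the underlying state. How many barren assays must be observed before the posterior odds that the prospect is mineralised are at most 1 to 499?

Prior odds = (5/6)/(1/6) = 5.
Likelihood ratio per barren assay = 0.5.
Target odds = 1/499.
Need 5 × 0.5ⁿ ≤ 1/499, i.e. 0.5ⁿ ≤ 1/2495.
0.5¹¹ = 1/2048 is still above 1/2495 but 0.5¹² = 1/4096 is at or below it, so n = 12.

12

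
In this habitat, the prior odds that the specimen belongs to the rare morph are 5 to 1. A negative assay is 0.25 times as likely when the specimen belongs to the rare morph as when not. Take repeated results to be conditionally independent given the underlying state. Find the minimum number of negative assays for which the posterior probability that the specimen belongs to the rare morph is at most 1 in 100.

5

Prior odds = 5.
Likelihood ratio per negative assay = 0.25.
Target posterior odds = 0.01/0.99 = 1/99.
Require 0.25ⁿ ≤ 1/99 ÷ 5 = 1/495.
0.25⁴ = 0.00390625 is still above 1/495 but 0.25⁵ = 1/1024 is at or below it, so n = 5.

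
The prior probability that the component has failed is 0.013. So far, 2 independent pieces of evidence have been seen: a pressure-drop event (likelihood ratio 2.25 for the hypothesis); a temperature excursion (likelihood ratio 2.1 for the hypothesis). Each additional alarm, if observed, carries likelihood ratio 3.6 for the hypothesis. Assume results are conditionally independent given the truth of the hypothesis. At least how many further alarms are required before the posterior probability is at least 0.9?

Prior odds = 0.013/0.987 = 13/987.
Combined Bayes factor of the evidence already in hand = 2.25 × 2.1 = 4.725.
Odds after that evidence = (13/987) × 4.725 = 117/1880.
Target odds = 0.9/0.1 = 9.
Need 3.6ⁿ ≥ 9 ÷ (117/1880) = 1880/13.
3.6³ = 46.656 falls short of 1880/13 but 3.6⁴ = 167.9616 reaches it, so n = 4.

4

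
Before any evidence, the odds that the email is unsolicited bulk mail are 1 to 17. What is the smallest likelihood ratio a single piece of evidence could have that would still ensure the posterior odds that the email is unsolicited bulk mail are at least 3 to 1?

51

Prior odds = 1/17.
Target odds = 3.
Required Bayes factor = 3 ÷ (1/17) = 51.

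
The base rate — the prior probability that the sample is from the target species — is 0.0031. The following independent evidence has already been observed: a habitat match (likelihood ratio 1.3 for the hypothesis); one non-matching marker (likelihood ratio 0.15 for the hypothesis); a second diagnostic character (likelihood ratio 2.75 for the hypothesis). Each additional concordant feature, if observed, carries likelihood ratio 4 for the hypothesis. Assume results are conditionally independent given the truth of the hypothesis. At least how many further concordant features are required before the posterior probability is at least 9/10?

Prior odds = 0.0031/0.9969 = 31/9969.
Combined Bayes factor of the evidence already in hand = 1.3 × 0.15 × 2.75 = 0.53625.
Odds after that evidence = (31/9969) × 0.53625 = 4433/2658400.
Target odds = 0.9/0.1 = 9.
Need 4ⁿ ≥ 9 ÷ (4433/2658400) = 23925600/4433.
4⁶ = 4096 falls short of 23925600/4433 but 4⁷ = 16384 reaches it, so n = 7.

7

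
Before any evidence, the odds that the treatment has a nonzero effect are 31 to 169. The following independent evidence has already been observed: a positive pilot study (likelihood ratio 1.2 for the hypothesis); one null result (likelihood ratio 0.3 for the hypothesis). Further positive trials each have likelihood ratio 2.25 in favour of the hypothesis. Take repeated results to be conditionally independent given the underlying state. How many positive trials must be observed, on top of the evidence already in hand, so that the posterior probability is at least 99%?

10

Prior odds = 31/169.
Combined Bayes factor of the evidence already in hand = 1.2 × 0.3 = 0.36.
Odds after that evidence = (31/169) × 0.36 = 279/4225.
Target odds = 0.99/0.01 = 99.
Need 2.25ⁿ ≥ 99 ÷ (279/4225) = 46475/31.
2.25⁹ = 387420489/262144 falls short of 46475/31 but 2.25¹⁰ ≈3325.26 reaches it, so n = 10.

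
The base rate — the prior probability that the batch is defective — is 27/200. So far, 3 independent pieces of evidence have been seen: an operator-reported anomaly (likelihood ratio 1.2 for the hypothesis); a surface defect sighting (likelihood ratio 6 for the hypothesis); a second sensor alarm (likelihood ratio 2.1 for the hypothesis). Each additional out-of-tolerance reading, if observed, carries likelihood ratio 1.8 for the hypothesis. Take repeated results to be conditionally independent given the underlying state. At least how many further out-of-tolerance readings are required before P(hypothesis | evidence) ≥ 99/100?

Prior odds = 0.135/0.865 = 27/173.
Combined Bayes factor of the evidence already in hand = 1.2 × 6 × 2.1 = 15.12.
Odds after that evidence = (27/173) × 15.12 = 10206/4325.
Target odds = 0.99/0.01 = 99.
Need 1.8ⁿ ≥ 99 ÷ (10206/4325) = 47575/1134.
1.8⁶ = 531441/15625 falls short of 47575/1134 but 1.8⁷ = 4782969/78125 reaches it, so n = 7.

7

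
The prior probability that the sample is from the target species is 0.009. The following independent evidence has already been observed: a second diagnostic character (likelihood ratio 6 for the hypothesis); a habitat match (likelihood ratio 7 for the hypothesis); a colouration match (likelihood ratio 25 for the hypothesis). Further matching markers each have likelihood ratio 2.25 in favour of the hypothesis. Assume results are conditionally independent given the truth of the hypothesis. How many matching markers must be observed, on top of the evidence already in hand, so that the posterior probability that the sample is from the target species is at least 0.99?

Prior odds = 0.009/0.991 = 9/991.
Combined Bayes factor of the evidence already in hand = 6 × 7 × 25 = 1050.
Odds after that evidence = (9/991) × 1050 = 9450/991.
Target odds = 0.99/0.01 = 99.
Need 2.25ⁿ ≥ 99 ÷ (9450/991) = 10901/1050.
2.25² = 5.0625 falls short of 10901/1050 but 2.25³ = 11.390625 reaches it, so n = 3.

3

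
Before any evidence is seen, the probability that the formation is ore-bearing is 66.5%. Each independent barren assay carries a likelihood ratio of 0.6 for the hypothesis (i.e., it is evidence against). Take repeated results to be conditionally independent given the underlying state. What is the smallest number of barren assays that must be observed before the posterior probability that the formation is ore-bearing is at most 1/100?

11

Prior odds: 0.665 ÷ 0.335 = 133/67.
Likelihood ratio per barren assay = 0.6.
Target odds: 0.01 ÷ 0.99 = 1/99.
Need (133/67) × 0.6ⁿ ≤ 1/99, i.e. 0.6ⁿ ≤ 67/13167.
0.6¹⁰ = 59049/9765625 is still above 67/13167 but 0.6¹¹ = 177147/48828125 is at or below it, so n = 11.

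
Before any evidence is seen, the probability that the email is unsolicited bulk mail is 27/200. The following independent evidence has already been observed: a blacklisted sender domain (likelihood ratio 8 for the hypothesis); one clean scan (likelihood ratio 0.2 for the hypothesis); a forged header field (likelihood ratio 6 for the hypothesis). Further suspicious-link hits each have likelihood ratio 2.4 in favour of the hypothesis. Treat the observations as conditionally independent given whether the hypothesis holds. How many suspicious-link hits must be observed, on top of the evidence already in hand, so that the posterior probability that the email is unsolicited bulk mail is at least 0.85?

Prior odds = 0.135/0.865 = 27/173.
Combined Bayes factor of the evidence already in hand = 8 × 0.2 × 6 = 9.6.
Odds after that evidence = (27/173) × 9.6 = 1296/865.
Target odds = 0.85/0.15 = 17/3.
Need 2.4ⁿ ≥ 17/3 ÷ (1296/865) = 14705/3888.
2.4¹ = 2.4 falls short of 14705/3888 but 2.4² = 5.76 reaches it, so n = 2.

2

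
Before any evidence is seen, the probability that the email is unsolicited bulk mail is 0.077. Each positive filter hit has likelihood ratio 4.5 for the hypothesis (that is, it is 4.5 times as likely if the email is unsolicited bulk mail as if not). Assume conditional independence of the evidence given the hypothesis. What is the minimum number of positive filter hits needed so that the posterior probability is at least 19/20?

Prior odds: 0.077 ÷ 0.923 = 77/923.
Likelihood ratio per positive filter hit = 4.5.
Target posterior odds = 0.95/0.05 = 19.
Require 4.5ⁿ ≥ 19 ÷ (77/923) = 17537/77.
4.5³ = 91.125 falls short of 17537/77 but 4.5⁴ = 410.0625 reaches it, so n = 4.

4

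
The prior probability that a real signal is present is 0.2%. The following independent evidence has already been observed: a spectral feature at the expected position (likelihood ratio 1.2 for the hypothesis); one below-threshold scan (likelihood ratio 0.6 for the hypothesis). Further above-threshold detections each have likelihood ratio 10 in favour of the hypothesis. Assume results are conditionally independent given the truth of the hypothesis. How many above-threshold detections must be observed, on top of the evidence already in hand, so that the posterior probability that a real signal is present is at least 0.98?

Prior odds = 0.002/0.998 = 1/499.
Combined Bayes factor of the evidence already in hand = 1.2 × 0.6 = 0.72.
Odds after that evidence = (1/499) × 0.72 = 18/12475.
Target odds = 0.98/0.02 = 49.
Need 10ⁿ ≥ 49 ÷ (18/12475) = 611275/18.
10⁴ = 10000 falls short of 611275/18 but 10⁵ = 100000 reaches it, so n = 5.

5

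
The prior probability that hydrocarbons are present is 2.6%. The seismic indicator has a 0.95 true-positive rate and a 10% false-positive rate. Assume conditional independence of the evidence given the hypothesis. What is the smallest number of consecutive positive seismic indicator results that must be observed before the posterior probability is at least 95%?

Prior odds = 0.026/0.974 = 13/487.
Likelihood ratio of a positive result = 0.95/0.1 = 9.5.
Target odds: 0.95 ÷ 0.05 = 19.
Need (13/487) × 9.5ⁿ ≥ 19, i.e. 9.5ⁿ ≥ 9253/13.
9.5² = 90.25 falls short of 9253/13 but 9.5³ = 857.375 reaches it, so n = 3.

3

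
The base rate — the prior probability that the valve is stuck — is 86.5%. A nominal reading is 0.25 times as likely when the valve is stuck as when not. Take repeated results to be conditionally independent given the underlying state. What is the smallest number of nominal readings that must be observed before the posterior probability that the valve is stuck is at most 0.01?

Prior odds: 0.865 ÷ 0.135 = 173/27.
Likelihood ratio per nominal reading = 0.25.
Target odds: 0.01 ÷ 0.99 = 1/99.
Require 0.25ⁿ ≤ 1/99 ÷ (173/27) = 3/1903.
0.25⁴ = 0.00390625 is still above 3/1903 but 0.25⁵ = 1/1024 is at or below it, so n = 5.

5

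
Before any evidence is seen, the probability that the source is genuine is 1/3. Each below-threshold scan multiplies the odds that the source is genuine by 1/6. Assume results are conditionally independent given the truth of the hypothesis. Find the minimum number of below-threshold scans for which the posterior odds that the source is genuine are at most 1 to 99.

3

Prior odds: (1/3) ÷ (2/3) = 0.5.
Likelihood ratio per below-threshold scan = 1/6.
Target odds = 1/99.
Need 0.5 × (1/6)ⁿ ≤ 1/99, i.e. (1/6)ⁿ ≤ 2/99.
(1/6)² = 1/36 is still above 2/99 but (1/6)³ = 1/216 is at or below it, so n = 3.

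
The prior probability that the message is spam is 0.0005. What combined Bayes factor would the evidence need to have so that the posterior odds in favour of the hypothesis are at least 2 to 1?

Prior odds = 0.0005/0.9995 = 1/1999.
Target odds = 2.
Required Bayes factor = 2 ÷ (1/1999) = 3998.

3998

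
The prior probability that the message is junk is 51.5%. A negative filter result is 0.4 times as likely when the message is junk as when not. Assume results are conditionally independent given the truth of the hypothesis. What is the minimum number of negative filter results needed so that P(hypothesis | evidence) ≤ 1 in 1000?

Prior odds: 0.515 ÷ 0.485 = 103/97.
Likelihood ratio per negative filter result = 0.4.
Target posterior odds = 0.001/0.999 = 1/999.
Require 0.4ⁿ ≤ 1/999 ÷ (103/97) = 97/102897.
0.4⁷ = 128/78125 is still above 97/102897 but 0.4⁸ = 256/390625 is at or below it, so n = 8.

8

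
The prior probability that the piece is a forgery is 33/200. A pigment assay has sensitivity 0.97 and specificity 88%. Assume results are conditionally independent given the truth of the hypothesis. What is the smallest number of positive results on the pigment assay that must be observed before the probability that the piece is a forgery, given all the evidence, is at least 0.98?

3

Prior odds: 0.165 ÷ 0.835 = 33/167.
False-positive rate = 1 − 0.88 = 0.12; likelihood ratio of a positive = 0.97/0.12 = 97/12.
Target posterior odds = 0.98/0.02 = 49.
Require (97/12)ⁿ ≥ 49 ÷ (33/167) = 8183/33.
(97/12)² = 9409/144 falls short of 8183/33 but (97/12)³ = 912673/1728 reaches it, so n = 3.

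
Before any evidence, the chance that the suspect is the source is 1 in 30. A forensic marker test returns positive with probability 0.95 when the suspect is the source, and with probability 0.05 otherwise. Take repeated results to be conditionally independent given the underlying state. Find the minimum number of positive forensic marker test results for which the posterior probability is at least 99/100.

Prior odds = (1/30)/(29/30) = 1/29.
Likelihood ratio of a positive result = 0.95/0.05 = 19.
Target posterior odds = 0.99/0.01 = 99.
Need (1/29) × 19ⁿ ≥ 99, i.e. 19ⁿ ≥ 2871.
19² = 361 falls short of 2871 but 19³ = 6859 reaches it, so n = 3.

3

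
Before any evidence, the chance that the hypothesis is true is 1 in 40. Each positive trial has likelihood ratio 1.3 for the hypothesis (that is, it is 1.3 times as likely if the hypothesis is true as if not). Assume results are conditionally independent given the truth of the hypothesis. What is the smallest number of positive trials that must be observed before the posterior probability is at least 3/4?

Prior odds: 0.025 ÷ 0.975 = 1/39.
Likelihood ratio per positive trial = 1.3.
Target odds: 0.75 ÷ 0.25 = 3.
Need (1/39) × 1.3ⁿ ≥ 3, i.e. 1.3ⁿ ≥ 117.
1.3¹⁸ ≈112.455 falls short of 117 but 1.3¹⁹ ≈146.192 reaches it, so n = 19.

19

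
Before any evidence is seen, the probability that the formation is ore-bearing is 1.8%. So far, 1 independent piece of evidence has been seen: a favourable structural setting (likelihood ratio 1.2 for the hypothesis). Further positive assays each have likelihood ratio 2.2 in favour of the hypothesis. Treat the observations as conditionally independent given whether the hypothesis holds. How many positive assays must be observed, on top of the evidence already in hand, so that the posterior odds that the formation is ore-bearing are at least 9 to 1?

8

Prior odds = 0.018/0.982 = 9/491.
Bayes factor of the evidence already in hand = 1.2.
Odds after that evidence = (9/491) × 1.2 = 54/2455.
Target odds = 9.
Need 2.2ⁿ ≥ 9 ÷ (54/2455) = 2455/6.
2.2⁷ = 19487171/78125 falls short of 2455/6 but 2.2⁸ = 214358881/390625 reaches it, so n = 8.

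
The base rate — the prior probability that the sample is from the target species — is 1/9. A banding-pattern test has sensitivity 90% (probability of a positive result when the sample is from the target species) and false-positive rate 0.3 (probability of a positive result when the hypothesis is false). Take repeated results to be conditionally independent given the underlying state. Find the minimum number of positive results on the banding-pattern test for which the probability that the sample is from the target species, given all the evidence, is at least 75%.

Prior odds = (1/9)/(8/9) = 0.125.
Likelihood ratio of a positive result = 0.9/0.3 = 3.
Target odds: 0.75 ÷ 0.25 = 3.
Need 0.125 × 3ⁿ ≥ 3, i.e. 3ⁿ ≥ 24.
3² = 9 falls short of 24 but 3³ = 27 reaches it, so n = 3.

3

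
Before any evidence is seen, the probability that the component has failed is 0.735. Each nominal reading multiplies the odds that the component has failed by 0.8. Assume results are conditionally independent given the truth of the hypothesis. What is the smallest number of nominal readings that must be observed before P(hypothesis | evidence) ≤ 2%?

23

Prior odds = 0.735/0.265 = 147/53.
Likelihood ratio per nominal reading = 0.8.
Target posterior odds = 0.02/0.98 = 1/49.
Require 0.8ⁿ ≤ 1/49 ÷ (147/53) = 53/7203.
0.8²² ≈0.0073787 is still above 53/7203 but 0.8²³ ≈0.00590296 is at or below it, so n = 23.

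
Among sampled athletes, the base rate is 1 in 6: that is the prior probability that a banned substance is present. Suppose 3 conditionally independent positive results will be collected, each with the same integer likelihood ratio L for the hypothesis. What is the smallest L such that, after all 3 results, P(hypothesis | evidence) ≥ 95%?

Prior odds = (1/6)/(5/6) = 0.2.
Target odds = 0.95/0.05 = 19.
Need L³ ≥ 19 ÷ 0.2 = 95.
4³ = 64 < 95 ≤ 125 = 5³, so L = 5.

5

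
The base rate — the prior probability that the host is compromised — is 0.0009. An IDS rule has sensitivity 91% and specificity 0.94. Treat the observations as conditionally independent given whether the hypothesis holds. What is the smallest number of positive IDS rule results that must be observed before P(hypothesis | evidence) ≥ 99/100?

Prior odds: 0.0009 ÷ 0.9991 = 9/9991.
False-positive rate = 1 − 0.94 = 0.06; likelihood ratio of a positive = 0.91/0.06 = 91/6.
Target posterior odds = 0.99/0.01 = 99.
Need (9/9991) × (91/6)ⁿ ≥ 99, i.e. (91/6)ⁿ ≥ 109901.
(91/6)⁴ = 68574961/1296 falls short of 109901 but (91/6)⁵ ≈802510 reaches it, so n = 5.

5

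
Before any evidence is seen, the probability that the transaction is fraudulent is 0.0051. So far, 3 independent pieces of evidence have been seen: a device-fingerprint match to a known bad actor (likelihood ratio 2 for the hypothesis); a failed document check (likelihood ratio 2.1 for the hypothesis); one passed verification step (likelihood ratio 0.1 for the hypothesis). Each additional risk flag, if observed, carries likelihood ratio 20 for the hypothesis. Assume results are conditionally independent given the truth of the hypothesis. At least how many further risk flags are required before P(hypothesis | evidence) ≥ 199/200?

4

Prior odds = 0.0051/0.9949 = 51/9949.
Combined Bayes factor of the evidence already in hand = 2 × 2.1 × 0.1 = 0.42.
Odds after that evidence = (51/9949) × 0.42 = 1071/497450.
Target odds = 0.995/0.005 = 199.
Need 20ⁿ ≥ 199 ÷ (1071/497450) = 98992550/1071.
20³ = 8000 falls short of 98992550/1071 but 20⁴ = 160000 reaches it, so n = 4.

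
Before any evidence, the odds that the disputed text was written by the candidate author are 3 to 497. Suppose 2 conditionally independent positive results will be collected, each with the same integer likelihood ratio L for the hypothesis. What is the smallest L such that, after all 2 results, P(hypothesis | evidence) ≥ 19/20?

57

Prior odds = 3/497.
Target odds = 0.95/0.05 = 19.
Need L² ≥ 19 ÷ (3/497) = 9443/3.
56² = 3136 < 9443/3 ≤ 3249 = 57², so L = 57.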